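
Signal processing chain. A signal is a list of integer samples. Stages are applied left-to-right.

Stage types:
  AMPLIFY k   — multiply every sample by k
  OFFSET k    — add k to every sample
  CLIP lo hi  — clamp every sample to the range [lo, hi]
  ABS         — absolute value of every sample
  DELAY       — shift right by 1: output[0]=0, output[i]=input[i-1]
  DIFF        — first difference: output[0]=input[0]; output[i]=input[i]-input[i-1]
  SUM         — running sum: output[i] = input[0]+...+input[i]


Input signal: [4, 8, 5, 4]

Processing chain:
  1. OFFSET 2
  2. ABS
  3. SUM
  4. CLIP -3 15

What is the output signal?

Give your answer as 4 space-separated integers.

Answer: 6 15 15 15

Derivation:
Input: [4, 8, 5, 4]
Stage 1 (OFFSET 2): 4+2=6, 8+2=10, 5+2=7, 4+2=6 -> [6, 10, 7, 6]
Stage 2 (ABS): |6|=6, |10|=10, |7|=7, |6|=6 -> [6, 10, 7, 6]
Stage 3 (SUM): sum[0..0]=6, sum[0..1]=16, sum[0..2]=23, sum[0..3]=29 -> [6, 16, 23, 29]
Stage 4 (CLIP -3 15): clip(6,-3,15)=6, clip(16,-3,15)=15, clip(23,-3,15)=15, clip(29,-3,15)=15 -> [6, 15, 15, 15]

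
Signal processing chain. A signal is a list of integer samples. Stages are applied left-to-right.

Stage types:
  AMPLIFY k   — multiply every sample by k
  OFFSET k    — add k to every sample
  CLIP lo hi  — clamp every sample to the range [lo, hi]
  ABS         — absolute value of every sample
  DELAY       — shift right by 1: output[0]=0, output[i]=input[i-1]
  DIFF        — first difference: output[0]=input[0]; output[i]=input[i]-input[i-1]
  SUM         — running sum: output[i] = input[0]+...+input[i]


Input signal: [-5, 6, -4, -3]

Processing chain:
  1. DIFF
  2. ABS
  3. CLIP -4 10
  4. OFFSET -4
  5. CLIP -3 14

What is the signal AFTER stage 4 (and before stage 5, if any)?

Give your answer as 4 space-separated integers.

Input: [-5, 6, -4, -3]
Stage 1 (DIFF): s[0]=-5, 6--5=11, -4-6=-10, -3--4=1 -> [-5, 11, -10, 1]
Stage 2 (ABS): |-5|=5, |11|=11, |-10|=10, |1|=1 -> [5, 11, 10, 1]
Stage 3 (CLIP -4 10): clip(5,-4,10)=5, clip(11,-4,10)=10, clip(10,-4,10)=10, clip(1,-4,10)=1 -> [5, 10, 10, 1]
Stage 4 (OFFSET -4): 5+-4=1, 10+-4=6, 10+-4=6, 1+-4=-3 -> [1, 6, 6, -3]

Answer: 1 6 6 -3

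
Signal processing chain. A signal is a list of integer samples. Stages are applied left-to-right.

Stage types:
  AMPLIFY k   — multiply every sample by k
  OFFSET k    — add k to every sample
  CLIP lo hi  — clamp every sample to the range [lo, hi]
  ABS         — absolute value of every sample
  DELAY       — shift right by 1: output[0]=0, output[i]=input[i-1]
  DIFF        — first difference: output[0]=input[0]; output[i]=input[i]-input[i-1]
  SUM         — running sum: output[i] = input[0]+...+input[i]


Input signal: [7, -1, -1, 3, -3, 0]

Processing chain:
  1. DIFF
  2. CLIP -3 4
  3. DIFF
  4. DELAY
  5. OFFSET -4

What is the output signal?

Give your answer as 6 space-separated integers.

Answer: -4 0 -11 -1 0 -11

Derivation:
Input: [7, -1, -1, 3, -3, 0]
Stage 1 (DIFF): s[0]=7, -1-7=-8, -1--1=0, 3--1=4, -3-3=-6, 0--3=3 -> [7, -8, 0, 4, -6, 3]
Stage 2 (CLIP -3 4): clip(7,-3,4)=4, clip(-8,-3,4)=-3, clip(0,-3,4)=0, clip(4,-3,4)=4, clip(-6,-3,4)=-3, clip(3,-3,4)=3 -> [4, -3, 0, 4, -3, 3]
Stage 3 (DIFF): s[0]=4, -3-4=-7, 0--3=3, 4-0=4, -3-4=-7, 3--3=6 -> [4, -7, 3, 4, -7, 6]
Stage 4 (DELAY): [0, 4, -7, 3, 4, -7] = [0, 4, -7, 3, 4, -7] -> [0, 4, -7, 3, 4, -7]
Stage 5 (OFFSET -4): 0+-4=-4, 4+-4=0, -7+-4=-11, 3+-4=-1, 4+-4=0, -7+-4=-11 -> [-4, 0, -11, -1, 0, -11]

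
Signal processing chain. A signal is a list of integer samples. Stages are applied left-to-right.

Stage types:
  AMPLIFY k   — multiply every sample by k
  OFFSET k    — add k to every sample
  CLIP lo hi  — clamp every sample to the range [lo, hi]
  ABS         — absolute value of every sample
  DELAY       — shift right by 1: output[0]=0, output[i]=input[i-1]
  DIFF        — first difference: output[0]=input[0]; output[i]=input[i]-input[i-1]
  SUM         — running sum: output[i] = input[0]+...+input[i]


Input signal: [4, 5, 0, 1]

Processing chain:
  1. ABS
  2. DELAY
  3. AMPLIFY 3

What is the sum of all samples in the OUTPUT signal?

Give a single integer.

Input: [4, 5, 0, 1]
Stage 1 (ABS): |4|=4, |5|=5, |0|=0, |1|=1 -> [4, 5, 0, 1]
Stage 2 (DELAY): [0, 4, 5, 0] = [0, 4, 5, 0] -> [0, 4, 5, 0]
Stage 3 (AMPLIFY 3): 0*3=0, 4*3=12, 5*3=15, 0*3=0 -> [0, 12, 15, 0]
Output sum: 27

Answer: 27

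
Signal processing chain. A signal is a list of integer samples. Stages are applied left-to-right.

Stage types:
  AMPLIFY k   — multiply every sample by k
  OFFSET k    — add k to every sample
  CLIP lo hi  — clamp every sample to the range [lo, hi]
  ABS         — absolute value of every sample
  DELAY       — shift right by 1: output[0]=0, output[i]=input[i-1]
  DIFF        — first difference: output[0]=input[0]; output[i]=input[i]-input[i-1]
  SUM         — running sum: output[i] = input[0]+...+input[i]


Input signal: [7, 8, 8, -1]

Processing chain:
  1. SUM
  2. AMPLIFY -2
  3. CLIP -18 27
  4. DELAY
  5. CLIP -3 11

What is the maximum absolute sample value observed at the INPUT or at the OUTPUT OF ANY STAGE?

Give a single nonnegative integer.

Input: [7, 8, 8, -1] (max |s|=8)
Stage 1 (SUM): sum[0..0]=7, sum[0..1]=15, sum[0..2]=23, sum[0..3]=22 -> [7, 15, 23, 22] (max |s|=23)
Stage 2 (AMPLIFY -2): 7*-2=-14, 15*-2=-30, 23*-2=-46, 22*-2=-44 -> [-14, -30, -46, -44] (max |s|=46)
Stage 3 (CLIP -18 27): clip(-14,-18,27)=-14, clip(-30,-18,27)=-18, clip(-46,-18,27)=-18, clip(-44,-18,27)=-18 -> [-14, -18, -18, -18] (max |s|=18)
Stage 4 (DELAY): [0, -14, -18, -18] = [0, -14, -18, -18] -> [0, -14, -18, -18] (max |s|=18)
Stage 5 (CLIP -3 11): clip(0,-3,11)=0, clip(-14,-3,11)=-3, clip(-18,-3,11)=-3, clip(-18,-3,11)=-3 -> [0, -3, -3, -3] (max |s|=3)
Overall max amplitude: 46

Answer: 46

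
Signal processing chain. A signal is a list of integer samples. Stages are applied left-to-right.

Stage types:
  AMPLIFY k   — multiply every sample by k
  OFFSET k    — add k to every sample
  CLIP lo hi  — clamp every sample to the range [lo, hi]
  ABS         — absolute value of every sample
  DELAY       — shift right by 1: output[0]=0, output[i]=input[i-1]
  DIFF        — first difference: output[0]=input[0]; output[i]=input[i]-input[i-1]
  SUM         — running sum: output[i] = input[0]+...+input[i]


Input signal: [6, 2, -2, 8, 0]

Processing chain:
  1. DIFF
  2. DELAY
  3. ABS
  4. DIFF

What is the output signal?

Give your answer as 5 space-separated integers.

Input: [6, 2, -2, 8, 0]
Stage 1 (DIFF): s[0]=6, 2-6=-4, -2-2=-4, 8--2=10, 0-8=-8 -> [6, -4, -4, 10, -8]
Stage 2 (DELAY): [0, 6, -4, -4, 10] = [0, 6, -4, -4, 10] -> [0, 6, -4, -4, 10]
Stage 3 (ABS): |0|=0, |6|=6, |-4|=4, |-4|=4, |10|=10 -> [0, 6, 4, 4, 10]
Stage 4 (DIFF): s[0]=0, 6-0=6, 4-6=-2, 4-4=0, 10-4=6 -> [0, 6, -2, 0, 6]

Answer: 0 6 -2 0 6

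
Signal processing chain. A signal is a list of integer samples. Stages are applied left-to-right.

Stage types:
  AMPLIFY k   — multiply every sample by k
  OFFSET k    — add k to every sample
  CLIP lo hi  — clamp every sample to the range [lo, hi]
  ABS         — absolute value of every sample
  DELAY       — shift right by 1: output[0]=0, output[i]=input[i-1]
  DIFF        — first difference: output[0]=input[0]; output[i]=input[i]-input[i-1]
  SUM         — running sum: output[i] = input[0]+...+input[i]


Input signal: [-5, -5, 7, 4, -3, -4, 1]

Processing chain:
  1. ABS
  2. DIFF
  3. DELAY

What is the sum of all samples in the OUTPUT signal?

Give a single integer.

Input: [-5, -5, 7, 4, -3, -4, 1]
Stage 1 (ABS): |-5|=5, |-5|=5, |7|=7, |4|=4, |-3|=3, |-4|=4, |1|=1 -> [5, 5, 7, 4, 3, 4, 1]
Stage 2 (DIFF): s[0]=5, 5-5=0, 7-5=2, 4-7=-3, 3-4=-1, 4-3=1, 1-4=-3 -> [5, 0, 2, -3, -1, 1, -3]
Stage 3 (DELAY): [0, 5, 0, 2, -3, -1, 1] = [0, 5, 0, 2, -3, -1, 1] -> [0, 5, 0, 2, -3, -1, 1]
Output sum: 4

Answer: 4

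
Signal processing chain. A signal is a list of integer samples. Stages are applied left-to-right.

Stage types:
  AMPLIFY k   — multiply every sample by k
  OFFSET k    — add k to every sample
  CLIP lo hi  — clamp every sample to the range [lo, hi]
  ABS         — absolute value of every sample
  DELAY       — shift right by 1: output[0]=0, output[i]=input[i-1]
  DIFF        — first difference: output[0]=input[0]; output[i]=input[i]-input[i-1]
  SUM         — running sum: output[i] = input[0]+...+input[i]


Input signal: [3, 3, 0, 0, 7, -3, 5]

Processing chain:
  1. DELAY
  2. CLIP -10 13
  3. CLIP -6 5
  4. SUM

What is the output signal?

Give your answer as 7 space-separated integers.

Input: [3, 3, 0, 0, 7, -3, 5]
Stage 1 (DELAY): [0, 3, 3, 0, 0, 7, -3] = [0, 3, 3, 0, 0, 7, -3] -> [0, 3, 3, 0, 0, 7, -3]
Stage 2 (CLIP -10 13): clip(0,-10,13)=0, clip(3,-10,13)=3, clip(3,-10,13)=3, clip(0,-10,13)=0, clip(0,-10,13)=0, clip(7,-10,13)=7, clip(-3,-10,13)=-3 -> [0, 3, 3, 0, 0, 7, -3]
Stage 3 (CLIP -6 5): clip(0,-6,5)=0, clip(3,-6,5)=3, clip(3,-6,5)=3, clip(0,-6,5)=0, clip(0,-6,5)=0, clip(7,-6,5)=5, clip(-3,-6,5)=-3 -> [0, 3, 3, 0, 0, 5, -3]
Stage 4 (SUM): sum[0..0]=0, sum[0..1]=3, sum[0..2]=6, sum[0..3]=6, sum[0..4]=6, sum[0..5]=11, sum[0..6]=8 -> [0, 3, 6, 6, 6, 11, 8]

Answer: 0 3 6 6 6 11 8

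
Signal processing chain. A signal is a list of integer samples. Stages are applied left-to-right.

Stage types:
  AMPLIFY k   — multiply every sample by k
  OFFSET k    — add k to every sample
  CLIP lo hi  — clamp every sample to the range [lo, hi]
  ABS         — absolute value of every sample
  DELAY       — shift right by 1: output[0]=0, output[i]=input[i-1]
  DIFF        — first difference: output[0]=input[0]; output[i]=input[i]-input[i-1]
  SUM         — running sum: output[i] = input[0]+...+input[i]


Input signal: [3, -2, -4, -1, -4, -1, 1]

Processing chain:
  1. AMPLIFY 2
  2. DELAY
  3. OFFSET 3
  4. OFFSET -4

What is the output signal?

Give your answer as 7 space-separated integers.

Answer: -1 5 -5 -9 -3 -9 -3

Derivation:
Input: [3, -2, -4, -1, -4, -1, 1]
Stage 1 (AMPLIFY 2): 3*2=6, -2*2=-4, -4*2=-8, -1*2=-2, -4*2=-8, -1*2=-2, 1*2=2 -> [6, -4, -8, -2, -8, -2, 2]
Stage 2 (DELAY): [0, 6, -4, -8, -2, -8, -2] = [0, 6, -4, -8, -2, -8, -2] -> [0, 6, -4, -8, -2, -8, -2]
Stage 3 (OFFSET 3): 0+3=3, 6+3=9, -4+3=-1, -8+3=-5, -2+3=1, -8+3=-5, -2+3=1 -> [3, 9, -1, -5, 1, -5, 1]
Stage 4 (OFFSET -4): 3+-4=-1, 9+-4=5, -1+-4=-5, -5+-4=-9, 1+-4=-3, -5+-4=-9, 1+-4=-3 -> [-1, 5, -5, -9, -3, -9, -3]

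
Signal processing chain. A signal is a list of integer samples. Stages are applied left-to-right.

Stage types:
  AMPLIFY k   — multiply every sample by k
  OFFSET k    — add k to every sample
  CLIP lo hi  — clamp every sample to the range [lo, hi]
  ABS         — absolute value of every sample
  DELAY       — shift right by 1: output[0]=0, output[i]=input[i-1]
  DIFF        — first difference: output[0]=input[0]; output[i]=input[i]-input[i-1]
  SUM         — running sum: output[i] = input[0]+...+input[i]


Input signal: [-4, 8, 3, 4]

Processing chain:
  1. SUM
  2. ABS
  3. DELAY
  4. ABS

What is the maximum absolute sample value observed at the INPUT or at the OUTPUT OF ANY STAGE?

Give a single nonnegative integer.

Answer: 11

Derivation:
Input: [-4, 8, 3, 4] (max |s|=8)
Stage 1 (SUM): sum[0..0]=-4, sum[0..1]=4, sum[0..2]=7, sum[0..3]=11 -> [-4, 4, 7, 11] (max |s|=11)
Stage 2 (ABS): |-4|=4, |4|=4, |7|=7, |11|=11 -> [4, 4, 7, 11] (max |s|=11)
Stage 3 (DELAY): [0, 4, 4, 7] = [0, 4, 4, 7] -> [0, 4, 4, 7] (max |s|=7)
Stage 4 (ABS): |0|=0, |4|=4, |4|=4, |7|=7 -> [0, 4, 4, 7] (max |s|=7)
Overall max amplitude: 11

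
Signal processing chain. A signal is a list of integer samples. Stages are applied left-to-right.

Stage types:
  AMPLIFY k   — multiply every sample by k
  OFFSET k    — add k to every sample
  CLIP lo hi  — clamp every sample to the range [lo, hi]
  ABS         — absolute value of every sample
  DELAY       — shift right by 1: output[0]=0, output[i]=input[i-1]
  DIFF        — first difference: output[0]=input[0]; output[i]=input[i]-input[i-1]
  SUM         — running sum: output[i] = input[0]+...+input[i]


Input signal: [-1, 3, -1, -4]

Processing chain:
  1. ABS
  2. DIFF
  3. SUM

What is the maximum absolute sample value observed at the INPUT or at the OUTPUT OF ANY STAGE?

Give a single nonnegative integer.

Input: [-1, 3, -1, -4] (max |s|=4)
Stage 1 (ABS): |-1|=1, |3|=3, |-1|=1, |-4|=4 -> [1, 3, 1, 4] (max |s|=4)
Stage 2 (DIFF): s[0]=1, 3-1=2, 1-3=-2, 4-1=3 -> [1, 2, -2, 3] (max |s|=3)
Stage 3 (SUM): sum[0..0]=1, sum[0..1]=3, sum[0..2]=1, sum[0..3]=4 -> [1, 3, 1, 4] (max |s|=4)
Overall max amplitude: 4

Answer: 4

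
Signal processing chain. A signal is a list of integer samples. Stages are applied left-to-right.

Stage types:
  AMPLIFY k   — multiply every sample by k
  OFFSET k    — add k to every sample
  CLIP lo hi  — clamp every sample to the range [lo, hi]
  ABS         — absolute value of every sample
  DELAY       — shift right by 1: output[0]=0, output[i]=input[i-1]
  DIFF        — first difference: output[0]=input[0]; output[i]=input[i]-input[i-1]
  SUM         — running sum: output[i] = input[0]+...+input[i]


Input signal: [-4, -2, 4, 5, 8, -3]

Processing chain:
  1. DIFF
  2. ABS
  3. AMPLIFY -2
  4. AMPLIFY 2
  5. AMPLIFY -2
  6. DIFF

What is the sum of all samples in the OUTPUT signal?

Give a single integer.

Answer: 88

Derivation:
Input: [-4, -2, 4, 5, 8, -3]
Stage 1 (DIFF): s[0]=-4, -2--4=2, 4--2=6, 5-4=1, 8-5=3, -3-8=-11 -> [-4, 2, 6, 1, 3, -11]
Stage 2 (ABS): |-4|=4, |2|=2, |6|=6, |1|=1, |3|=3, |-11|=11 -> [4, 2, 6, 1, 3, 11]
Stage 3 (AMPLIFY -2): 4*-2=-8, 2*-2=-4, 6*-2=-12, 1*-2=-2, 3*-2=-6, 11*-2=-22 -> [-8, -4, -12, -2, -6, -22]
Stage 4 (AMPLIFY 2): -8*2=-16, -4*2=-8, -12*2=-24, -2*2=-4, -6*2=-12, -22*2=-44 -> [-16, -8, -24, -4, -12, -44]
Stage 5 (AMPLIFY -2): -16*-2=32, -8*-2=16, -24*-2=48, -4*-2=8, -12*-2=24, -44*-2=88 -> [32, 16, 48, 8, 24, 88]
Stage 6 (DIFF): s[0]=32, 16-32=-16, 48-16=32, 8-48=-40, 24-8=16, 88-24=64 -> [32, -16, 32, -40, 16, 64]
Output sum: 88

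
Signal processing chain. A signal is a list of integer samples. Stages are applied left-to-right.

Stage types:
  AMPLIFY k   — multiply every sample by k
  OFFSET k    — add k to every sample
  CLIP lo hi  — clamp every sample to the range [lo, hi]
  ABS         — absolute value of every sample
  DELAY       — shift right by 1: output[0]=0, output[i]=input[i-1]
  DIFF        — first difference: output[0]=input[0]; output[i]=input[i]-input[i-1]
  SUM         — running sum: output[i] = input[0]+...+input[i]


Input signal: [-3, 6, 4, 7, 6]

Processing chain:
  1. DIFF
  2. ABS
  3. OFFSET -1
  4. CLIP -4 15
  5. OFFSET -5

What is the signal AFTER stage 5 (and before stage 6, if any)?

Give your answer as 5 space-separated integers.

Input: [-3, 6, 4, 7, 6]
Stage 1 (DIFF): s[0]=-3, 6--3=9, 4-6=-2, 7-4=3, 6-7=-1 -> [-3, 9, -2, 3, -1]
Stage 2 (ABS): |-3|=3, |9|=9, |-2|=2, |3|=3, |-1|=1 -> [3, 9, 2, 3, 1]
Stage 3 (OFFSET -1): 3+-1=2, 9+-1=8, 2+-1=1, 3+-1=2, 1+-1=0 -> [2, 8, 1, 2, 0]
Stage 4 (CLIP -4 15): clip(2,-4,15)=2, clip(8,-4,15)=8, clip(1,-4,15)=1, clip(2,-4,15)=2, clip(0,-4,15)=0 -> [2, 8, 1, 2, 0]
Stage 5 (OFFSET -5): 2+-5=-3, 8+-5=3, 1+-5=-4, 2+-5=-3, 0+-5=-5 -> [-3, 3, -4, -3, -5]

Answer: -3 3 -4 -3 -5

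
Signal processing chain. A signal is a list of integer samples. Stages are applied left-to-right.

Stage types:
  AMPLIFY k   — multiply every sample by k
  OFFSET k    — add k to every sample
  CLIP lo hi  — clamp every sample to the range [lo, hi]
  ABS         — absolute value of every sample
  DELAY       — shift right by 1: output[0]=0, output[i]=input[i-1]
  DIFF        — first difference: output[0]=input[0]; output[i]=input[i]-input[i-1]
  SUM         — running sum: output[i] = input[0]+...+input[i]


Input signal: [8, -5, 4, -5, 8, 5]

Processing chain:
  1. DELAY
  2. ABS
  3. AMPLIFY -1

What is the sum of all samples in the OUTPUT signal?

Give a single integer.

Answer: -30

Derivation:
Input: [8, -5, 4, -5, 8, 5]
Stage 1 (DELAY): [0, 8, -5, 4, -5, 8] = [0, 8, -5, 4, -5, 8] -> [0, 8, -5, 4, -5, 8]
Stage 2 (ABS): |0|=0, |8|=8, |-5|=5, |4|=4, |-5|=5, |8|=8 -> [0, 8, 5, 4, 5, 8]
Stage 3 (AMPLIFY -1): 0*-1=0, 8*-1=-8, 5*-1=-5, 4*-1=-4, 5*-1=-5, 8*-1=-8 -> [0, -8, -5, -4, -5, -8]
Output sum: -30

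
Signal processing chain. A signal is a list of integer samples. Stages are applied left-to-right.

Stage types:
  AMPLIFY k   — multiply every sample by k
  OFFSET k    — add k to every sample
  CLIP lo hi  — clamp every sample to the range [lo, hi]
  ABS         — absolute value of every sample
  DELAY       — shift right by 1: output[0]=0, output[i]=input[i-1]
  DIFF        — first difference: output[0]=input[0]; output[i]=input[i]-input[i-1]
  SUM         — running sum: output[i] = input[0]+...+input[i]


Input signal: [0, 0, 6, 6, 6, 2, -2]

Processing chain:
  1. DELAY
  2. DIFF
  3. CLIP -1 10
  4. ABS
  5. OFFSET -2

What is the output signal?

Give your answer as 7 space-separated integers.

Input: [0, 0, 6, 6, 6, 2, -2]
Stage 1 (DELAY): [0, 0, 0, 6, 6, 6, 2] = [0, 0, 0, 6, 6, 6, 2] -> [0, 0, 0, 6, 6, 6, 2]
Stage 2 (DIFF): s[0]=0, 0-0=0, 0-0=0, 6-0=6, 6-6=0, 6-6=0, 2-6=-4 -> [0, 0, 0, 6, 0, 0, -4]
Stage 3 (CLIP -1 10): clip(0,-1,10)=0, clip(0,-1,10)=0, clip(0,-1,10)=0, clip(6,-1,10)=6, clip(0,-1,10)=0, clip(0,-1,10)=0, clip(-4,-1,10)=-1 -> [0, 0, 0, 6, 0, 0, -1]
Stage 4 (ABS): |0|=0, |0|=0, |0|=0, |6|=6, |0|=0, |0|=0, |-1|=1 -> [0, 0, 0, 6, 0, 0, 1]
Stage 5 (OFFSET -2): 0+-2=-2, 0+-2=-2, 0+-2=-2, 6+-2=4, 0+-2=-2, 0+-2=-2, 1+-2=-1 -> [-2, -2, -2, 4, -2, -2, -1]

Answer: -2 -2 -2 4 -2 -2 -1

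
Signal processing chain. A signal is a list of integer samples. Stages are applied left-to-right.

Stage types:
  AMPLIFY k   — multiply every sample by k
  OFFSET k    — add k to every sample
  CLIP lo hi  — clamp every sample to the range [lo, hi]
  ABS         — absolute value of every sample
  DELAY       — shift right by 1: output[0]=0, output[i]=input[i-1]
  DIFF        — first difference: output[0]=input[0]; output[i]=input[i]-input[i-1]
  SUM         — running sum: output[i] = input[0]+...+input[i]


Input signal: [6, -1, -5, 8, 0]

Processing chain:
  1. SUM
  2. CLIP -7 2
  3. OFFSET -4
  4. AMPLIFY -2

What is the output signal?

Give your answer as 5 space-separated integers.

Answer: 4 4 8 4 4

Derivation:
Input: [6, -1, -5, 8, 0]
Stage 1 (SUM): sum[0..0]=6, sum[0..1]=5, sum[0..2]=0, sum[0..3]=8, sum[0..4]=8 -> [6, 5, 0, 8, 8]
Stage 2 (CLIP -7 2): clip(6,-7,2)=2, clip(5,-7,2)=2, clip(0,-7,2)=0, clip(8,-7,2)=2, clip(8,-7,2)=2 -> [2, 2, 0, 2, 2]
Stage 3 (OFFSET -4): 2+-4=-2, 2+-4=-2, 0+-4=-4, 2+-4=-2, 2+-4=-2 -> [-2, -2, -4, -2, -2]
Stage 4 (AMPLIFY -2): -2*-2=4, -2*-2=4, -4*-2=8, -2*-2=4, -2*-2=4 -> [4, 4, 8, 4, 4]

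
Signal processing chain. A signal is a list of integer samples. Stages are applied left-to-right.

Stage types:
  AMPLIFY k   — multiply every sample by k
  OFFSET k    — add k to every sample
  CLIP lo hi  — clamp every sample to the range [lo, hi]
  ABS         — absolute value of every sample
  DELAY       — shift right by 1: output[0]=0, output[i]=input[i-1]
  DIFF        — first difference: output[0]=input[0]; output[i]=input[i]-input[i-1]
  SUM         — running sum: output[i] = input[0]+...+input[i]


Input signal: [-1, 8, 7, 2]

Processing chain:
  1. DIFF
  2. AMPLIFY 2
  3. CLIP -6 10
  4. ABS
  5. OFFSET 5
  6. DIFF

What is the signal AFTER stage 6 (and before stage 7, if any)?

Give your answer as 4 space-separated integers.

Input: [-1, 8, 7, 2]
Stage 1 (DIFF): s[0]=-1, 8--1=9, 7-8=-1, 2-7=-5 -> [-1, 9, -1, -5]
Stage 2 (AMPLIFY 2): -1*2=-2, 9*2=18, -1*2=-2, -5*2=-10 -> [-2, 18, -2, -10]
Stage 3 (CLIP -6 10): clip(-2,-6,10)=-2, clip(18,-6,10)=10, clip(-2,-6,10)=-2, clip(-10,-6,10)=-6 -> [-2, 10, -2, -6]
Stage 4 (ABS): |-2|=2, |10|=10, |-2|=2, |-6|=6 -> [2, 10, 2, 6]
Stage 5 (OFFSET 5): 2+5=7, 10+5=15, 2+5=7, 6+5=11 -> [7, 15, 7, 11]
Stage 6 (DIFF): s[0]=7, 15-7=8, 7-15=-8, 11-7=4 -> [7, 8, -8, 4]

Answer: 7 8 -8 4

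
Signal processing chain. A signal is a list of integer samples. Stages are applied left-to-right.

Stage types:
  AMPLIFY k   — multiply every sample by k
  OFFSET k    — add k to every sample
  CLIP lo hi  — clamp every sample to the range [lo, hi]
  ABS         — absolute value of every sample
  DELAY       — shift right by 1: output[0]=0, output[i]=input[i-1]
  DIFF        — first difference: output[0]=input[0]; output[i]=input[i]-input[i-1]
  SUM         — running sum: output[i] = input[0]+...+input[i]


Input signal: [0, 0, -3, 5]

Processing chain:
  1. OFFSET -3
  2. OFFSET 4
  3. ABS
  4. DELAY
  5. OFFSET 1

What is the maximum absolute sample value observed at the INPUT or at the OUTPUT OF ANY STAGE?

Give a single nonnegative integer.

Input: [0, 0, -3, 5] (max |s|=5)
Stage 1 (OFFSET -3): 0+-3=-3, 0+-3=-3, -3+-3=-6, 5+-3=2 -> [-3, -3, -6, 2] (max |s|=6)
Stage 2 (OFFSET 4): -3+4=1, -3+4=1, -6+4=-2, 2+4=6 -> [1, 1, -2, 6] (max |s|=6)
Stage 3 (ABS): |1|=1, |1|=1, |-2|=2, |6|=6 -> [1, 1, 2, 6] (max |s|=6)
Stage 4 (DELAY): [0, 1, 1, 2] = [0, 1, 1, 2] -> [0, 1, 1, 2] (max |s|=2)
Stage 5 (OFFSET 1): 0+1=1, 1+1=2, 1+1=2, 2+1=3 -> [1, 2, 2, 3] (max |s|=3)
Overall max amplitude: 6

Answer: 6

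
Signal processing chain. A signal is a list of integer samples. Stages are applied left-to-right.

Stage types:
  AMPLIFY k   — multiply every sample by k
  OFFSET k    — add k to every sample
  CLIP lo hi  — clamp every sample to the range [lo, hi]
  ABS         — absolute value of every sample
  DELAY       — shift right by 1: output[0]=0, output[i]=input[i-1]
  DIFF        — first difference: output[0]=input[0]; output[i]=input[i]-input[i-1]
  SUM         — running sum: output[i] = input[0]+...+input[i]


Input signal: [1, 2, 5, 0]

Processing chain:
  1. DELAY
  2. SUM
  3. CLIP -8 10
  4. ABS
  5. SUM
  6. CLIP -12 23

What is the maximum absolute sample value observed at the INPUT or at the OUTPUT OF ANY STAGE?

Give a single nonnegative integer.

Input: [1, 2, 5, 0] (max |s|=5)
Stage 1 (DELAY): [0, 1, 2, 5] = [0, 1, 2, 5] -> [0, 1, 2, 5] (max |s|=5)
Stage 2 (SUM): sum[0..0]=0, sum[0..1]=1, sum[0..2]=3, sum[0..3]=8 -> [0, 1, 3, 8] (max |s|=8)
Stage 3 (CLIP -8 10): clip(0,-8,10)=0, clip(1,-8,10)=1, clip(3,-8,10)=3, clip(8,-8,10)=8 -> [0, 1, 3, 8] (max |s|=8)
Stage 4 (ABS): |0|=0, |1|=1, |3|=3, |8|=8 -> [0, 1, 3, 8] (max |s|=8)
Stage 5 (SUM): sum[0..0]=0, sum[0..1]=1, sum[0..2]=4, sum[0..3]=12 -> [0, 1, 4, 12] (max |s|=12)
Stage 6 (CLIP -12 23): clip(0,-12,23)=0, clip(1,-12,23)=1, clip(4,-12,23)=4, clip(12,-12,23)=12 -> [0, 1, 4, 12] (max |s|=12)
Overall max amplitude: 12

Answer: 12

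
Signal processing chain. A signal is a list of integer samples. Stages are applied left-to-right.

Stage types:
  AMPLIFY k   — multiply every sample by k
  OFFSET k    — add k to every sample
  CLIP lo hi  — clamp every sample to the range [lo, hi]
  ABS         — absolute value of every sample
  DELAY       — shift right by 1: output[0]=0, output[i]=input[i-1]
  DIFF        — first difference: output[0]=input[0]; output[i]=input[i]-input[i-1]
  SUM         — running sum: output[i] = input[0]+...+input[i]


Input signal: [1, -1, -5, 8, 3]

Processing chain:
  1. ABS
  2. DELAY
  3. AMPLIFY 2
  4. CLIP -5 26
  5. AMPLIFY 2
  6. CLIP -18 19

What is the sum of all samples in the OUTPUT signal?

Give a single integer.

Input: [1, -1, -5, 8, 3]
Stage 1 (ABS): |1|=1, |-1|=1, |-5|=5, |8|=8, |3|=3 -> [1, 1, 5, 8, 3]
Stage 2 (DELAY): [0, 1, 1, 5, 8] = [0, 1, 1, 5, 8] -> [0, 1, 1, 5, 8]
Stage 3 (AMPLIFY 2): 0*2=0, 1*2=2, 1*2=2, 5*2=10, 8*2=16 -> [0, 2, 2, 10, 16]
Stage 4 (CLIP -5 26): clip(0,-5,26)=0, clip(2,-5,26)=2, clip(2,-5,26)=2, clip(10,-5,26)=10, clip(16,-5,26)=16 -> [0, 2, 2, 10, 16]
Stage 5 (AMPLIFY 2): 0*2=0, 2*2=4, 2*2=4, 10*2=20, 16*2=32 -> [0, 4, 4, 20, 32]
Stage 6 (CLIP -18 19): clip(0,-18,19)=0, clip(4,-18,19)=4, clip(4,-18,19)=4, clip(20,-18,19)=19, clip(32,-18,19)=19 -> [0, 4, 4, 19, 19]
Output sum: 46

Answer: 46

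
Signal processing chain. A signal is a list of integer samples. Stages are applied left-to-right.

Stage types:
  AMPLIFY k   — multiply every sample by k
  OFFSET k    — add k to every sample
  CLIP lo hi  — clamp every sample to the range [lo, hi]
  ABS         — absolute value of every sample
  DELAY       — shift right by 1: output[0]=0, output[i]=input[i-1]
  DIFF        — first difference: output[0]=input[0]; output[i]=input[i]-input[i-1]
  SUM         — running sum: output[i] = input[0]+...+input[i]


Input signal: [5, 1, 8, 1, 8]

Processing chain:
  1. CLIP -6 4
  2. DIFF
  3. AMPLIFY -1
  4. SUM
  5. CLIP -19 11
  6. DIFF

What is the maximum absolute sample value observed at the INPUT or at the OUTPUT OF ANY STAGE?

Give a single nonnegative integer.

Answer: 8

Derivation:
Input: [5, 1, 8, 1, 8] (max |s|=8)
Stage 1 (CLIP -6 4): clip(5,-6,4)=4, clip(1,-6,4)=1, clip(8,-6,4)=4, clip(1,-6,4)=1, clip(8,-6,4)=4 -> [4, 1, 4, 1, 4] (max |s|=4)
Stage 2 (DIFF): s[0]=4, 1-4=-3, 4-1=3, 1-4=-3, 4-1=3 -> [4, -3, 3, -3, 3] (max |s|=4)
Stage 3 (AMPLIFY -1): 4*-1=-4, -3*-1=3, 3*-1=-3, -3*-1=3, 3*-1=-3 -> [-4, 3, -3, 3, -3] (max |s|=4)
Stage 4 (SUM): sum[0..0]=-4, sum[0..1]=-1, sum[0..2]=-4, sum[0..3]=-1, sum[0..4]=-4 -> [-4, -1, -4, -1, -4] (max |s|=4)
Stage 5 (CLIP -19 11): clip(-4,-19,11)=-4, clip(-1,-19,11)=-1, clip(-4,-19,11)=-4, clip(-1,-19,11)=-1, clip(-4,-19,11)=-4 -> [-4, -1, -4, -1, -4] (max |s|=4)
Stage 6 (DIFF): s[0]=-4, -1--4=3, -4--1=-3, -1--4=3, -4--1=-3 -> [-4, 3, -3, 3, -3] (max |s|=4)
Overall max amplitude: 8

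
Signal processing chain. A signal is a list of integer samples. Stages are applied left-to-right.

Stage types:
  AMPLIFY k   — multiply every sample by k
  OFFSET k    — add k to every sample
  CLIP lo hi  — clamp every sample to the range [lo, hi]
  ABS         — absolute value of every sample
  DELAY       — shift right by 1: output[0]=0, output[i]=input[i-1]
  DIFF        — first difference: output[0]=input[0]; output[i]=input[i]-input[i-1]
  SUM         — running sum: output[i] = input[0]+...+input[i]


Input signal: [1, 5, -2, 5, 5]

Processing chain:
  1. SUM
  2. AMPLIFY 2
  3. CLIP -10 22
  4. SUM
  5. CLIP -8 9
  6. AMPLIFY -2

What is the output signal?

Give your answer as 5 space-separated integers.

Answer: -4 -18 -18 -18 -18

Derivation:
Input: [1, 5, -2, 5, 5]
Stage 1 (SUM): sum[0..0]=1, sum[0..1]=6, sum[0..2]=4, sum[0..3]=9, sum[0..4]=14 -> [1, 6, 4, 9, 14]
Stage 2 (AMPLIFY 2): 1*2=2, 6*2=12, 4*2=8, 9*2=18, 14*2=28 -> [2, 12, 8, 18, 28]
Stage 3 (CLIP -10 22): clip(2,-10,22)=2, clip(12,-10,22)=12, clip(8,-10,22)=8, clip(18,-10,22)=18, clip(28,-10,22)=22 -> [2, 12, 8, 18, 22]
Stage 4 (SUM): sum[0..0]=2, sum[0..1]=14, sum[0..2]=22, sum[0..3]=40, sum[0..4]=62 -> [2, 14, 22, 40, 62]
Stage 5 (CLIP -8 9): clip(2,-8,9)=2, clip(14,-8,9)=9, clip(22,-8,9)=9, clip(40,-8,9)=9, clip(62,-8,9)=9 -> [2, 9, 9, 9, 9]
Stage 6 (AMPLIFY -2): 2*-2=-4, 9*-2=-18, 9*-2=-18, 9*-2=-18, 9*-2=-18 -> [-4, -18, -18, -18, -18]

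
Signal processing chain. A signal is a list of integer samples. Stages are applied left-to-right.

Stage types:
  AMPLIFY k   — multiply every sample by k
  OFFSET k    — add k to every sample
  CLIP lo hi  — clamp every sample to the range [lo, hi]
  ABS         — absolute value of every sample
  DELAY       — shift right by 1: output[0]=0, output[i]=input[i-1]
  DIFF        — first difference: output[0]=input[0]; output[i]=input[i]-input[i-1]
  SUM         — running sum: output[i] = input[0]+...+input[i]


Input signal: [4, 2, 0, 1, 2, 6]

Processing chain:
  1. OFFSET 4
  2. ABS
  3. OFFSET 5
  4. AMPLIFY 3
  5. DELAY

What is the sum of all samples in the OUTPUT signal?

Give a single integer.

Input: [4, 2, 0, 1, 2, 6]
Stage 1 (OFFSET 4): 4+4=8, 2+4=6, 0+4=4, 1+4=5, 2+4=6, 6+4=10 -> [8, 6, 4, 5, 6, 10]
Stage 2 (ABS): |8|=8, |6|=6, |4|=4, |5|=5, |6|=6, |10|=10 -> [8, 6, 4, 5, 6, 10]
Stage 3 (OFFSET 5): 8+5=13, 6+5=11, 4+5=9, 5+5=10, 6+5=11, 10+5=15 -> [13, 11, 9, 10, 11, 15]
Stage 4 (AMPLIFY 3): 13*3=39, 11*3=33, 9*3=27, 10*3=30, 11*3=33, 15*3=45 -> [39, 33, 27, 30, 33, 45]
Stage 5 (DELAY): [0, 39, 33, 27, 30, 33] = [0, 39, 33, 27, 30, 33] -> [0, 39, 33, 27, 30, 33]
Output sum: 162

Answer: 162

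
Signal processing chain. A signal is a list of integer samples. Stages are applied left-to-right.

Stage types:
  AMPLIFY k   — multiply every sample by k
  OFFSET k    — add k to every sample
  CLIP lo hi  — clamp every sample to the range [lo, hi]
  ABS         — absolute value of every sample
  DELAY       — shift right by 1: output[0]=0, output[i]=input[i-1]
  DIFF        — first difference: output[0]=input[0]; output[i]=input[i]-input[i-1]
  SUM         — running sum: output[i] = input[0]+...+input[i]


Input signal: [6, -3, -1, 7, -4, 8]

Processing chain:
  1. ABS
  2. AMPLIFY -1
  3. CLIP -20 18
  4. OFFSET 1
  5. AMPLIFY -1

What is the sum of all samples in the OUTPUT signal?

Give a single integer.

Answer: 23

Derivation:
Input: [6, -3, -1, 7, -4, 8]
Stage 1 (ABS): |6|=6, |-3|=3, |-1|=1, |7|=7, |-4|=4, |8|=8 -> [6, 3, 1, 7, 4, 8]
Stage 2 (AMPLIFY -1): 6*-1=-6, 3*-1=-3, 1*-1=-1, 7*-1=-7, 4*-1=-4, 8*-1=-8 -> [-6, -3, -1, -7, -4, -8]
Stage 3 (CLIP -20 18): clip(-6,-20,18)=-6, clip(-3,-20,18)=-3, clip(-1,-20,18)=-1, clip(-7,-20,18)=-7, clip(-4,-20,18)=-4, clip(-8,-20,18)=-8 -> [-6, -3, -1, -7, -4, -8]
Stage 4 (OFFSET 1): -6+1=-5, -3+1=-2, -1+1=0, -7+1=-6, -4+1=-3, -8+1=-7 -> [-5, -2, 0, -6, -3, -7]
Stage 5 (AMPLIFY -1): -5*-1=5, -2*-1=2, 0*-1=0, -6*-1=6, -3*-1=3, -7*-1=7 -> [5, 2, 0, 6, 3, 7]
Output sum: 23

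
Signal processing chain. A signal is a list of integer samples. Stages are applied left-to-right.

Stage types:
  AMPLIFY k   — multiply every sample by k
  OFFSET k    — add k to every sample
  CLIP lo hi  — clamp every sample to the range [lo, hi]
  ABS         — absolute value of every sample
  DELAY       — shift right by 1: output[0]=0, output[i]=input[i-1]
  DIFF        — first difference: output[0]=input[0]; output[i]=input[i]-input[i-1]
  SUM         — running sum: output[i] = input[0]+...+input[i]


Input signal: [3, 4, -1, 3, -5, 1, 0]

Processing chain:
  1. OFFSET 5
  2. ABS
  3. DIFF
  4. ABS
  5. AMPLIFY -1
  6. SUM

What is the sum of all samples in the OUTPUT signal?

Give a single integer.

Answer: -140

Derivation:
Input: [3, 4, -1, 3, -5, 1, 0]
Stage 1 (OFFSET 5): 3+5=8, 4+5=9, -1+5=4, 3+5=8, -5+5=0, 1+5=6, 0+5=5 -> [8, 9, 4, 8, 0, 6, 5]
Stage 2 (ABS): |8|=8, |9|=9, |4|=4, |8|=8, |0|=0, |6|=6, |5|=5 -> [8, 9, 4, 8, 0, 6, 5]
Stage 3 (DIFF): s[0]=8, 9-8=1, 4-9=-5, 8-4=4, 0-8=-8, 6-0=6, 5-6=-1 -> [8, 1, -5, 4, -8, 6, -1]
Stage 4 (ABS): |8|=8, |1|=1, |-5|=5, |4|=4, |-8|=8, |6|=6, |-1|=1 -> [8, 1, 5, 4, 8, 6, 1]
Stage 5 (AMPLIFY -1): 8*-1=-8, 1*-1=-1, 5*-1=-5, 4*-1=-4, 8*-1=-8, 6*-1=-6, 1*-1=-1 -> [-8, -1, -5, -4, -8, -6, -1]
Stage 6 (SUM): sum[0..0]=-8, sum[0..1]=-9, sum[0..2]=-14, sum[0..3]=-18, sum[0..4]=-26, sum[0..5]=-32, sum[0..6]=-33 -> [-8, -9, -14, -18, -26, -32, -33]
Output sum: -140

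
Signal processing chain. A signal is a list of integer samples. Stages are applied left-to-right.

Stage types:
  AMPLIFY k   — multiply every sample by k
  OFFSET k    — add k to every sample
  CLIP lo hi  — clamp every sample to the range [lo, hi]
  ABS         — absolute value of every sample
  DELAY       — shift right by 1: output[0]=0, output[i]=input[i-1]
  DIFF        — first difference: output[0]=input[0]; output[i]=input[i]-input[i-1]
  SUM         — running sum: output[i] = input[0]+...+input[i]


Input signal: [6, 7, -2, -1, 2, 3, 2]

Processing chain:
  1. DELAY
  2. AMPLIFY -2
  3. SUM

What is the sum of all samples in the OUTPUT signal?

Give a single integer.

Input: [6, 7, -2, -1, 2, 3, 2]
Stage 1 (DELAY): [0, 6, 7, -2, -1, 2, 3] = [0, 6, 7, -2, -1, 2, 3] -> [0, 6, 7, -2, -1, 2, 3]
Stage 2 (AMPLIFY -2): 0*-2=0, 6*-2=-12, 7*-2=-14, -2*-2=4, -1*-2=2, 2*-2=-4, 3*-2=-6 -> [0, -12, -14, 4, 2, -4, -6]
Stage 3 (SUM): sum[0..0]=0, sum[0..1]=-12, sum[0..2]=-26, sum[0..3]=-22, sum[0..4]=-20, sum[0..5]=-24, sum[0..6]=-30 -> [0, -12, -26, -22, -20, -24, -30]
Output sum: -134

Answer: -134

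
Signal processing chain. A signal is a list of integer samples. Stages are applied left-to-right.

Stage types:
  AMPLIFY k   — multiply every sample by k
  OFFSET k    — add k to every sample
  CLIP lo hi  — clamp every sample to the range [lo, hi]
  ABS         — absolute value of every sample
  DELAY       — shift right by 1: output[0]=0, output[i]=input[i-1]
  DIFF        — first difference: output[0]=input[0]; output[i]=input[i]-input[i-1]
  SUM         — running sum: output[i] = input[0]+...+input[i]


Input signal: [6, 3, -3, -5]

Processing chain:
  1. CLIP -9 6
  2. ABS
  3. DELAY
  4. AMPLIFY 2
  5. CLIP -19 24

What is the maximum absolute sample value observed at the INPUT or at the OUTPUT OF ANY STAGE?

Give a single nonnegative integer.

Answer: 12

Derivation:
Input: [6, 3, -3, -5] (max |s|=6)
Stage 1 (CLIP -9 6): clip(6,-9,6)=6, clip(3,-9,6)=3, clip(-3,-9,6)=-3, clip(-5,-9,6)=-5 -> [6, 3, -3, -5] (max |s|=6)
Stage 2 (ABS): |6|=6, |3|=3, |-3|=3, |-5|=5 -> [6, 3, 3, 5] (max |s|=6)
Stage 3 (DELAY): [0, 6, 3, 3] = [0, 6, 3, 3] -> [0, 6, 3, 3] (max |s|=6)
Stage 4 (AMPLIFY 2): 0*2=0, 6*2=12, 3*2=6, 3*2=6 -> [0, 12, 6, 6] (max |s|=12)
Stage 5 (CLIP -19 24): clip(0,-19,24)=0, clip(12,-19,24)=12, clip(6,-19,24)=6, clip(6,-19,24)=6 -> [0, 12, 6, 6] (max |s|=12)
Overall max amplitude: 12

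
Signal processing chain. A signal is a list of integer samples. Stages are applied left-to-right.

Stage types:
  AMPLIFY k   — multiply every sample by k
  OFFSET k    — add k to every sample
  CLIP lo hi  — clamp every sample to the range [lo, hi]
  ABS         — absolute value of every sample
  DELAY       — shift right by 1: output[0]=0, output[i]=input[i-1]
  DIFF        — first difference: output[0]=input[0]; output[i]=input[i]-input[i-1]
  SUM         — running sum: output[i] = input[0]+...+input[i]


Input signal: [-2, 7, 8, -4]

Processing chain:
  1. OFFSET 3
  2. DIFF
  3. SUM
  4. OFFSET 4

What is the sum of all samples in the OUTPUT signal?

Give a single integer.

Answer: 37

Derivation:
Input: [-2, 7, 8, -4]
Stage 1 (OFFSET 3): -2+3=1, 7+3=10, 8+3=11, -4+3=-1 -> [1, 10, 11, -1]
Stage 2 (DIFF): s[0]=1, 10-1=9, 11-10=1, -1-11=-12 -> [1, 9, 1, -12]
Stage 3 (SUM): sum[0..0]=1, sum[0..1]=10, sum[0..2]=11, sum[0..3]=-1 -> [1, 10, 11, -1]
Stage 4 (OFFSET 4): 1+4=5, 10+4=14, 11+4=15, -1+4=3 -> [5, 14, 15, 3]
Output sum: 37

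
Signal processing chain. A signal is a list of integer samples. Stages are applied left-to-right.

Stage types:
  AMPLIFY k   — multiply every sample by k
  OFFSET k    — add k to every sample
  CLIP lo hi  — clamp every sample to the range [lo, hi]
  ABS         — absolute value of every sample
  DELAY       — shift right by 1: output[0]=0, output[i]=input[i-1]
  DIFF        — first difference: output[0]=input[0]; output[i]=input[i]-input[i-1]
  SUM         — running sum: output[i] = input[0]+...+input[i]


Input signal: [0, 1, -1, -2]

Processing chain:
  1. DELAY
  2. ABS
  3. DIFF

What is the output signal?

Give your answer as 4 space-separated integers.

Input: [0, 1, -1, -2]
Stage 1 (DELAY): [0, 0, 1, -1] = [0, 0, 1, -1] -> [0, 0, 1, -1]
Stage 2 (ABS): |0|=0, |0|=0, |1|=1, |-1|=1 -> [0, 0, 1, 1]
Stage 3 (DIFF): s[0]=0, 0-0=0, 1-0=1, 1-1=0 -> [0, 0, 1, 0]

Answer: 0 0 1 0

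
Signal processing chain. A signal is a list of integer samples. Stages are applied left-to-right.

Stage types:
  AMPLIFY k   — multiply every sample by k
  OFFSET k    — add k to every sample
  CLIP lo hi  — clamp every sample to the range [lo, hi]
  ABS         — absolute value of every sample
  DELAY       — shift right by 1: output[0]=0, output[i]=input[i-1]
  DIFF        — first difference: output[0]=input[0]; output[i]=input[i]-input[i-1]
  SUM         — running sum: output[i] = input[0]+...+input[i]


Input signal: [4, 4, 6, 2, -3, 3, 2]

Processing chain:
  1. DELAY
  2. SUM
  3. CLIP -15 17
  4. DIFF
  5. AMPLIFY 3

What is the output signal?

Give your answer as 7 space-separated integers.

Answer: 0 12 12 18 6 -9 9

Derivation:
Input: [4, 4, 6, 2, -3, 3, 2]
Stage 1 (DELAY): [0, 4, 4, 6, 2, -3, 3] = [0, 4, 4, 6, 2, -3, 3] -> [0, 4, 4, 6, 2, -3, 3]
Stage 2 (SUM): sum[0..0]=0, sum[0..1]=4, sum[0..2]=8, sum[0..3]=14, sum[0..4]=16, sum[0..5]=13, sum[0..6]=16 -> [0, 4, 8, 14, 16, 13, 16]
Stage 3 (CLIP -15 17): clip(0,-15,17)=0, clip(4,-15,17)=4, clip(8,-15,17)=8, clip(14,-15,17)=14, clip(16,-15,17)=16, clip(13,-15,17)=13, clip(16,-15,17)=16 -> [0, 4, 8, 14, 16, 13, 16]
Stage 4 (DIFF): s[0]=0, 4-0=4, 8-4=4, 14-8=6, 16-14=2, 13-16=-3, 16-13=3 -> [0, 4, 4, 6, 2, -3, 3]
Stage 5 (AMPLIFY 3): 0*3=0, 4*3=12, 4*3=12, 6*3=18, 2*3=6, -3*3=-9, 3*3=9 -> [0, 12, 12, 18, 6, -9, 9]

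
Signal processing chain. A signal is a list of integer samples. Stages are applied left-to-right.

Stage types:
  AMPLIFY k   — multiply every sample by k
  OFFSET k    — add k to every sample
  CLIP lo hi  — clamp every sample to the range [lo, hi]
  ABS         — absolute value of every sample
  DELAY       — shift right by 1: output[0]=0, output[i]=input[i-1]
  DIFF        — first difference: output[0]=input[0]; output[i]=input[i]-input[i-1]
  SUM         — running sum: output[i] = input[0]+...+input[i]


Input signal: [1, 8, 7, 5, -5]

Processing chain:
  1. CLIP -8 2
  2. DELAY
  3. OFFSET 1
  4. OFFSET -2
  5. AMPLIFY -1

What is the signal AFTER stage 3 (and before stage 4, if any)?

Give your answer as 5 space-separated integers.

Answer: 1 2 3 3 3

Derivation:
Input: [1, 8, 7, 5, -5]
Stage 1 (CLIP -8 2): clip(1,-8,2)=1, clip(8,-8,2)=2, clip(7,-8,2)=2, clip(5,-8,2)=2, clip(-5,-8,2)=-5 -> [1, 2, 2, 2, -5]
Stage 2 (DELAY): [0, 1, 2, 2, 2] = [0, 1, 2, 2, 2] -> [0, 1, 2, 2, 2]
Stage 3 (OFFSET 1): 0+1=1, 1+1=2, 2+1=3, 2+1=3, 2+1=3 -> [1, 2, 3, 3, 3]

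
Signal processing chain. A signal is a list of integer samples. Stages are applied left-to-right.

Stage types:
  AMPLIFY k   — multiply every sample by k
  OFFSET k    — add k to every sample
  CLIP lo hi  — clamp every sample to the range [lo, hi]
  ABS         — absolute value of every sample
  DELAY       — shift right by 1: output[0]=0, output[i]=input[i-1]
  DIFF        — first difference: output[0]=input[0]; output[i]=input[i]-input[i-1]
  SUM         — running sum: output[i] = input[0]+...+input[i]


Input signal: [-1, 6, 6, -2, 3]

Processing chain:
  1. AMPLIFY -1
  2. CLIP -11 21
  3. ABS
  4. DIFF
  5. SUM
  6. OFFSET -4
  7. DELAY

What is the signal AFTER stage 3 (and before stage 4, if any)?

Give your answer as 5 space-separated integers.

Input: [-1, 6, 6, -2, 3]
Stage 1 (AMPLIFY -1): -1*-1=1, 6*-1=-6, 6*-1=-6, -2*-1=2, 3*-1=-3 -> [1, -6, -6, 2, -3]
Stage 2 (CLIP -11 21): clip(1,-11,21)=1, clip(-6,-11,21)=-6, clip(-6,-11,21)=-6, clip(2,-11,21)=2, clip(-3,-11,21)=-3 -> [1, -6, -6, 2, -3]
Stage 3 (ABS): |1|=1, |-6|=6, |-6|=6, |2|=2, |-3|=3 -> [1, 6, 6, 2, 3]

Answer: 1 6 6 2 3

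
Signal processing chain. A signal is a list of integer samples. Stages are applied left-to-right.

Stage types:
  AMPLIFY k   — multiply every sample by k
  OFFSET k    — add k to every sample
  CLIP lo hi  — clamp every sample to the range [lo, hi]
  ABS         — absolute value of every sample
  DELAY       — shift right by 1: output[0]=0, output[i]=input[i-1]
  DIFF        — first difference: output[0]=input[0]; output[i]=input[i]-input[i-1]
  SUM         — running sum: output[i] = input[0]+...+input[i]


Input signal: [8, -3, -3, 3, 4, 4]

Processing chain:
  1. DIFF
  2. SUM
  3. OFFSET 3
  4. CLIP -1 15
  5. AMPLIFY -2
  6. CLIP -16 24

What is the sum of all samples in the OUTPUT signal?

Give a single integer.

Answer: -56

Derivation:
Input: [8, -3, -3, 3, 4, 4]
Stage 1 (DIFF): s[0]=8, -3-8=-11, -3--3=0, 3--3=6, 4-3=1, 4-4=0 -> [8, -11, 0, 6, 1, 0]
Stage 2 (SUM): sum[0..0]=8, sum[0..1]=-3, sum[0..2]=-3, sum[0..3]=3, sum[0..4]=4, sum[0..5]=4 -> [8, -3, -3, 3, 4, 4]
Stage 3 (OFFSET 3): 8+3=11, -3+3=0, -3+3=0, 3+3=6, 4+3=7, 4+3=7 -> [11, 0, 0, 6, 7, 7]
Stage 4 (CLIP -1 15): clip(11,-1,15)=11, clip(0,-1,15)=0, clip(0,-1,15)=0, clip(6,-1,15)=6, clip(7,-1,15)=7, clip(7,-1,15)=7 -> [11, 0, 0, 6, 7, 7]
Stage 5 (AMPLIFY -2): 11*-2=-22, 0*-2=0, 0*-2=0, 6*-2=-12, 7*-2=-14, 7*-2=-14 -> [-22, 0, 0, -12, -14, -14]
Stage 6 (CLIP -16 24): clip(-22,-16,24)=-16, clip(0,-16,24)=0, clip(0,-16,24)=0, clip(-12,-16,24)=-12, clip(-14,-16,24)=-14, clip(-14,-16,24)=-14 -> [-16, 0, 0, -12, -14, -14]
Output sum: -56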